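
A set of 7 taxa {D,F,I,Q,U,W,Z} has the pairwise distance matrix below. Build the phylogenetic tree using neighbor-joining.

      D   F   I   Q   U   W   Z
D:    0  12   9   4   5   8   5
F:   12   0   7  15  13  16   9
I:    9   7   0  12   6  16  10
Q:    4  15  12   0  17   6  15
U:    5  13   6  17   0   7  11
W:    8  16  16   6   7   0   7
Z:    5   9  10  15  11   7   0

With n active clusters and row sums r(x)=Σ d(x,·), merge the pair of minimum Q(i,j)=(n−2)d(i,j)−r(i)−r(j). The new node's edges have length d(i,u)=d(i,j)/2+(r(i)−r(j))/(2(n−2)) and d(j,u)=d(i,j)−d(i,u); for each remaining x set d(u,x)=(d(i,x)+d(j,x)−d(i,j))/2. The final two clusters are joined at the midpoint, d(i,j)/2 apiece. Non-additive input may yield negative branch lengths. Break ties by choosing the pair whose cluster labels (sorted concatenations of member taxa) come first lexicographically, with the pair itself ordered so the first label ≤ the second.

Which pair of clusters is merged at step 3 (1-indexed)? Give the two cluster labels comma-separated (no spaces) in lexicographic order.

FI,U

step 1: merge (Q,W) at d=6, Q=-99; branch lengths Q→39/10, W→21/10; new cluster QW
  updated: d(D,QW)=3, d(F,QW)=25/2, d(I,QW)=11, d(QW,U)=9, d(QW,Z)=8
step 2: merge (F,I) at d=7, Q=-137/2; branch lengths F→77/16, I→35/16; new cluster FI
  updated: d(D,FI)=7, d(FI,QW)=33/4, d(FI,U)=6, d(FI,Z)=6
step 3: merge (FI,U) at d=6, Q=-161/4; branch lengths FI→19/8, U→29/8; new cluster FIU
  updated: d(D,FIU)=3, d(FIU,QW)=45/8, d(FIU,Z)=11/2
step 4: merge (D,QW) at d=3, Q=-173/8; branch lengths D→3/32, QW→93/32; new cluster DQW
  updated: d(DQW,FIU)=45/16, d(DQW,Z)=5
step 5: merge (DQW,FIU) at d=45/16, Q=-213/16; branch lengths DQW→37/32, FIU→53/32; new cluster DFIQUW
  updated: d(DFIQUW,Z)=123/32
step 6: merge (DFIQUW,Z) at d=123/32; branch lengths DFIQUW→123/64, Z→123/64; new cluster DFIQUWZ
final tree: (((D:3/32,(Q:39/10,W:21/10):93/32):37/32,((F:77/16,I:35/16):19/8,U:29/8):53/32):123/64,Z:123/64)
total length: 917/32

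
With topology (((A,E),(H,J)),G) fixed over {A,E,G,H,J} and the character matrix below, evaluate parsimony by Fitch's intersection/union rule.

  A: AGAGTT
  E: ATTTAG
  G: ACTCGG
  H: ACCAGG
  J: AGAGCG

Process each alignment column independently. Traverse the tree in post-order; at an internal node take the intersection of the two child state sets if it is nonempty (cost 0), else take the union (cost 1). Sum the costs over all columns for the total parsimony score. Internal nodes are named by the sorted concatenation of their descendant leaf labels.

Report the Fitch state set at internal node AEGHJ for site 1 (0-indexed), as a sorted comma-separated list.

[col 0] AE: children A:{A}, E:{A} ∩→ {A}; cost 0
[col 0] HJ: children H:{A}, J:{A} ∩→ {A}; cost 0
[col 0] AEHJ: children AE:{A}, HJ:{A} ∩→ {A}; cost 0
[col 0] AEGHJ: children AEHJ:{A}, G:{A} ∩→ {A}; cost 0
[col 1] AE: children A:{G}, E:{T} ∪→ {G,T}; cost 1
[col 1] HJ: children H:{C}, J:{G} ∪→ {C,G}; cost 1
[col 1] AEHJ: children AE:{G,T}, HJ:{C,G} ∩→ {G}; cost 0
[col 1] AEGHJ: children AEHJ:{G}, G:{C} ∪→ {C,G}; cost 1
[col 2] AE: children A:{A}, E:{T} ∪→ {A,T}; cost 1
[col 2] HJ: children H:{C}, J:{A} ∪→ {A,C}; cost 1
[col 2] AEHJ: children AE:{A,T}, HJ:{A,C} ∩→ {A}; cost 0
[col 2] AEGHJ: children AEHJ:{A}, G:{T} ∪→ {A,T}; cost 1
[col 3] AE: children A:{G}, E:{T} ∪→ {G,T}; cost 1
[col 3] HJ: children H:{A}, J:{G} ∪→ {A,G}; cost 1
[col 3] AEHJ: children AE:{G,T}, HJ:{A,G} ∩→ {G}; cost 0
[col 3] AEGHJ: children AEHJ:{G}, G:{C} ∪→ {C,G}; cost 1
[col 4] AE: children A:{T}, E:{A} ∪→ {A,T}; cost 1
[col 4] HJ: children H:{G}, J:{C} ∪→ {C,G}; cost 1
[col 4] AEHJ: children AE:{A,T}, HJ:{C,G} ∪→ {A,C,G,T}; cost 1
[col 4] AEGHJ: children AEHJ:{A,C,G,T}, G:{G} ∩→ {G}; cost 0
[col 5] AE: children A:{T}, E:{G} ∪→ {G,T}; cost 1
[col 5] HJ: children H:{G}, J:{G} ∩→ {G}; cost 0
[col 5] AEHJ: children AE:{G,T}, HJ:{G} ∩→ {G}; cost 0
[col 5] AEGHJ: children AEHJ:{G}, G:{G} ∩→ {G}; cost 0
per-site changes: [0, 3, 3, 3, 3, 1]; total = 13

C,G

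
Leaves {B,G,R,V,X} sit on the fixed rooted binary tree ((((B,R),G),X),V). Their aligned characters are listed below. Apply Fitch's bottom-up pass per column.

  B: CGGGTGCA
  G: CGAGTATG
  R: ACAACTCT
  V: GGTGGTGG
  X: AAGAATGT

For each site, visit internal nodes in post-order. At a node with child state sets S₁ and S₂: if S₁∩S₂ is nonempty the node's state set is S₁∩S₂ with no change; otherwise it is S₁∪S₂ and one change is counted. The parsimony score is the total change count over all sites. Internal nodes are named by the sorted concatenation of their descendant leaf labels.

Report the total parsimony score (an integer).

[col 0] BR: children B:{C}, R:{A} ∪→ {A,C}; cost 1
[col 0] BGR: children BR:{A,C}, G:{C} ∩→ {C}; cost 0
[col 0] BGRX: children BGR:{C}, X:{A} ∪→ {A,C}; cost 1
[col 0] BGRVX: children BGRX:{A,C}, V:{G} ∪→ {A,C,G}; cost 1
[col 1] BR: children B:{G}, R:{C} ∪→ {C,G}; cost 1
[col 1] BGR: children BR:{C,G}, G:{G} ∩→ {G}; cost 0
[col 1] BGRX: children BGR:{G}, X:{A} ∪→ {A,G}; cost 1
[col 1] BGRVX: children BGRX:{A,G}, V:{G} ∩→ {G}; cost 0
[col 2] BR: children B:{G}, R:{A} ∪→ {A,G}; cost 1
[col 2] BGR: children BR:{A,G}, G:{A} ∩→ {A}; cost 0
[col 2] BGRX: children BGR:{A}, X:{G} ∪→ {A,G}; cost 1
[col 2] BGRVX: children BGRX:{A,G}, V:{T} ∪→ {A,G,T}; cost 1
[col 3] BR: children B:{G}, R:{A} ∪→ {A,G}; cost 1
[col 3] BGR: children BR:{A,G}, G:{G} ∩→ {G}; cost 0
[col 3] BGRX: children BGR:{G}, X:{A} ∪→ {A,G}; cost 1
[col 3] BGRVX: children BGRX:{A,G}, V:{G} ∩→ {G}; cost 0
[col 4] BR: children B:{T}, R:{C} ∪→ {C,T}; cost 1
[col 4] BGR: children BR:{C,T}, G:{T} ∩→ {T}; cost 0
[col 4] BGRX: children BGR:{T}, X:{A} ∪→ {A,T}; cost 1
[col 4] BGRVX: children BGRX:{A,T}, V:{G} ∪→ {A,G,T}; cost 1
[col 5] BR: children B:{G}, R:{T} ∪→ {G,T}; cost 1
[col 5] BGR: children BR:{G,T}, G:{A} ∪→ {A,G,T}; cost 1
[col 5] BGRX: children BGR:{A,G,T}, X:{T} ∩→ {T}; cost 0
[col 5] BGRVX: children BGRX:{T}, V:{T} ∩→ {T}; cost 0
[col 6] BR: children B:{C}, R:{C} ∩→ {C}; cost 0
[col 6] BGR: children BR:{C}, G:{T} ∪→ {C,T}; cost 1
[col 6] BGRX: children BGR:{C,T}, X:{G} ∪→ {C,G,T}; cost 1
[col 6] BGRVX: children BGRX:{C,G,T}, V:{G} ∩→ {G}; cost 0
[col 7] BR: children B:{A}, R:{T} ∪→ {A,T}; cost 1
[col 7] BGR: children BR:{A,T}, G:{G} ∪→ {A,G,T}; cost 1
[col 7] BGRX: children BGR:{A,G,T}, X:{T} ∩→ {T}; cost 0
[col 7] BGRVX: children BGRX:{T}, V:{G} ∪→ {G,T}; cost 1
per-site changes: [3, 2, 3, 2, 3, 2, 2, 3]; total = 20

20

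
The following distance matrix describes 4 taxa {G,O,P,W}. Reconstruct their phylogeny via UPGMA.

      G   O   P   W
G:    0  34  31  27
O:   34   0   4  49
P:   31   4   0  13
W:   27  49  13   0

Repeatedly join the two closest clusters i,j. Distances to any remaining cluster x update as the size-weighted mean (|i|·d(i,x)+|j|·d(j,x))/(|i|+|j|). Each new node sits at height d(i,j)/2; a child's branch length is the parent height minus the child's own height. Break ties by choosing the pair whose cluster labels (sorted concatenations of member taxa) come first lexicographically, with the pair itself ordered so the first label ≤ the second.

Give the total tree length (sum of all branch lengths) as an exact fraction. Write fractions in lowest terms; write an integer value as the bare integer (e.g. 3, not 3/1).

189/4

1. join O+P (d=4) ⇒ OP; edges |O|=2, |P|=2
  updated: d(G,OP)=65/2, d(OP,W)=31
2. join G+W (d=27) ⇒ GW; edges |G|=27/2, |W|=27/2
  updated: d(GW,OP)=127/4
3. join GW+OP (d=127/4) ⇒ GOPW; edges |GW|=19/8, |OP|=111/8
final tree: ((G:27/2,W:27/2):19/8,(O:2,P:2):111/8)
total length: 189/4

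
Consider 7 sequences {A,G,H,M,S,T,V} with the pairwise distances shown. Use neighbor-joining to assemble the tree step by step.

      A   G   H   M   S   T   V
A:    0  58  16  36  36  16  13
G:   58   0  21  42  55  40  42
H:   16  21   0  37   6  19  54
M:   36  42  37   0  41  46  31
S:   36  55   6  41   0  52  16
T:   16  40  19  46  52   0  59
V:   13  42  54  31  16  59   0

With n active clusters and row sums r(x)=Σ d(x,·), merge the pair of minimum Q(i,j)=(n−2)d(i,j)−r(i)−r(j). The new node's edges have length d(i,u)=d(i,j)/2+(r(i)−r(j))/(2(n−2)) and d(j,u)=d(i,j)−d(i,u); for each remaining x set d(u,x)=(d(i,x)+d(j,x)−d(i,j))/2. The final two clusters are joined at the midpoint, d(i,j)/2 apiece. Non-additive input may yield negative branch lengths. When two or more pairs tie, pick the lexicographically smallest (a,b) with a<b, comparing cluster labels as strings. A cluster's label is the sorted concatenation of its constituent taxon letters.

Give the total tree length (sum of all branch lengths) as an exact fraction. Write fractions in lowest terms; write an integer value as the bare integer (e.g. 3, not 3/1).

1. join S+V (d=16, Q=-341) ⇒ SV; edges |S|=71/10, |V|=89/10
  updated: d(A,SV)=33/2, d(G,SV)=81/2, d(H,SV)=22, d(M,SV)=28, d(SV,T)=95/2
2. join A+T (d=16, Q=-247) ⇒ AT; edges |A|=19/4, |T|=45/4
  updated: d(AT,G)=41, d(AT,H)=19/2, d(AT,M)=33, d(AT,SV)=24
3. join G+H (d=21, Q=-171) ⇒ GH; edges |G|=59/3, |H|=4/3
  updated: d(AT,GH)=59/4, d(GH,M)=29, d(GH,SV)=83/4
4. join AT+GH (d=59/4, Q=-427/4) ⇒ AGHT; edges |AT|=147/16, |GH|=89/16
  updated: d(AGHT,M)=189/8, d(AGHT,SV)=15
5. join AGHT+M (d=189/8, Q=-533/8) ⇒ AGHMT; edges |AGHT|=85/16, |M|=293/16
  updated: d(AGHMT,SV)=155/16
6. join AGHMT+SV (d=155/16) ⇒ AGHMSTV; edges |AGHMT|=155/32, |SV|=155/32
final tree: ((((A:19/4,T:45/4):147/16,(G:59/3,H:4/3):89/16):85/16,M:293/16):155/32,(S:71/10,V:89/10):155/32)
total length: 1617/16

1617/16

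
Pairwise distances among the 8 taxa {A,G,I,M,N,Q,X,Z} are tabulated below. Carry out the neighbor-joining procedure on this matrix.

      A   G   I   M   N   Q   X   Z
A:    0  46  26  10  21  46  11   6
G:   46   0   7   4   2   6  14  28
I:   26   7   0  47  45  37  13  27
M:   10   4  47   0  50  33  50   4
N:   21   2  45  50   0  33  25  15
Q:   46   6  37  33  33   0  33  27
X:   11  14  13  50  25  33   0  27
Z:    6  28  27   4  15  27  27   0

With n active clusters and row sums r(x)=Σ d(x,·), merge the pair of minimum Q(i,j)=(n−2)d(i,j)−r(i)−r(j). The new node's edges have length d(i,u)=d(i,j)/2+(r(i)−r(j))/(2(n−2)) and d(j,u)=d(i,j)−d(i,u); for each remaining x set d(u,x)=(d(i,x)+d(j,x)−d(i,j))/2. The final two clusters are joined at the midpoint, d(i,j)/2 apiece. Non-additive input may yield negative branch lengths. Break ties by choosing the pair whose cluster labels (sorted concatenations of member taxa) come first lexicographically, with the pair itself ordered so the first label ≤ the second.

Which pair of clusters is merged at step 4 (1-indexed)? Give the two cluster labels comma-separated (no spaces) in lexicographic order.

AMZ,IX

1. join M+Z (d=4, Q=-308) ⇒ MZ; edges |M|=22/3, |Z|=-10/3
  updated: d(A,MZ)=6, d(G,MZ)=14, d(I,MZ)=35, d(MZ,N)=61/2, d(MZ,Q)=28, d(MZ,X)=73/2
2. join A+MZ (d=6, Q=-276) ⇒ AMZ; edges |A|=18/5, |MZ|=12/5
  updated: d(AMZ,G)=27, d(AMZ,I)=55/2, d(AMZ,N)=91/4, d(AMZ,Q)=34, d(AMZ,X)=83/4
3. join I+X (d=13, Q=-733/4) ⇒ IX; edges |I|=303/32, |X|=113/32
  updated: d(AMZ,IX)=141/8, d(G,IX)=4, d(IX,N)=57/2, d(IX,Q)=57/2
4. join AMZ+IX (d=141/8, Q=-1017/8) ⇒ AIMXZ; edges |AMZ|=605/48, |IX|=241/48
  updated: d(AIMXZ,G)=107/16, d(AIMXZ,N)=269/16, d(AIMXZ,Q)=359/16
5. join AIMXZ+N (d=269/16, Q=-513/8) ⇒ AIMNXZ; edges |AIMXZ|=111/16, |N|=79/8
  updated: d(AIMNXZ,G)=-65/16, d(AIMNXZ,Q)=309/16
6. join AIMNXZ+G (d=-65/16, Q=-85/4) ⇒ AGIMNXZ; edges |AIMNXZ|=37/8, |G|=-139/16
  updated: d(AGIMNXZ,Q)=235/16
7. join AGIMNXZ+Q (d=235/16) ⇒ AGIMNQXZ; edges |AGIMNXZ|=235/32, |Q|=235/32
final tree: (((((A:18/5,(M:22/3,Z:-10/3):12/5):605/48,(I:303/32,X:113/32):241/48):111/16,N:79/8):37/8,G:-139/16):235/32,Q:235/32)
total length: 1089/16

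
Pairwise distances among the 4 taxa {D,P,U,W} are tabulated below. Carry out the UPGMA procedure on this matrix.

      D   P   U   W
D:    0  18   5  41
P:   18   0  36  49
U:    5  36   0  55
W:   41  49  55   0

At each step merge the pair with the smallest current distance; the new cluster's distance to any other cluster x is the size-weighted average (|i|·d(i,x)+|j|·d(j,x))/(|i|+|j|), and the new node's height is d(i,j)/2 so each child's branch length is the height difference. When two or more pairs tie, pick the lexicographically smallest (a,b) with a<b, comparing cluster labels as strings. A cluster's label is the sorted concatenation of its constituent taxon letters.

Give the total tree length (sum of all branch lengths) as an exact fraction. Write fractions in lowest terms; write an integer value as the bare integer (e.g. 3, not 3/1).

193/3

iteration 1: select D,U (d=5); attach at lengths (5/2, 5/2); label the merged cluster DU
  updated: d(DU,P)=27, d(DU,W)=48
iteration 2: select DU,P (d=27); attach at lengths (11, 27/2); label the merged cluster DPU
  updated: d(DPU,W)=145/3
iteration 3: select DPU,W (d=145/3); attach at lengths (32/3, 145/6); label the merged cluster DPUW
final tree: (((D:5/2,U:5/2):11,P:27/2):32/3,W:145/6)
total length: 193/3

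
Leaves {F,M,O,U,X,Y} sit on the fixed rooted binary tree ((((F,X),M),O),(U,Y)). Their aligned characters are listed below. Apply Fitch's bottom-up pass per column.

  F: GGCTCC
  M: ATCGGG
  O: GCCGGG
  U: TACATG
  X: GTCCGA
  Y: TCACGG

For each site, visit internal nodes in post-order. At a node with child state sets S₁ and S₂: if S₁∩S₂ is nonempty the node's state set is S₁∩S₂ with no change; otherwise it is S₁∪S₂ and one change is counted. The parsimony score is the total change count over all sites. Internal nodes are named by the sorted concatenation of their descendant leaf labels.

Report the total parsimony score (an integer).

FX@0: {G} ∩ {G} = {G} (intersection, +0)
FMX@0: {G} ∪ {A} = {A,G} (union, +1)
FMOX@0: {A,G} ∩ {G} = {G} (intersection, +0)
UY@0: {T} ∩ {T} = {T} (intersection, +0)
FMOUXY@0: {G} ∪ {T} = {G,T} (union, +1)
FX@1: {G} ∪ {T} = {G,T} (union, +1)
FMX@1: {G,T} ∩ {T} = {T} (intersection, +0)
FMOX@1: {T} ∪ {C} = {C,T} (union, +1)
UY@1: {A} ∪ {C} = {A,C} (union, +1)
FMOUXY@1: {C,T} ∩ {A,C} = {C} (intersection, +0)
FX@2: {C} ∩ {C} = {C} (intersection, +0)
FMX@2: {C} ∩ {C} = {C} (intersection, +0)
FMOX@2: {C} ∩ {C} = {C} (intersection, +0)
UY@2: {C} ∪ {A} = {A,C} (union, +1)
FMOUXY@2: {C} ∩ {A,C} = {C} (intersection, +0)
FX@3: {T} ∪ {C} = {C,T} (union, +1)
FMX@3: {C,T} ∪ {G} = {C,G,T} (union, +1)
FMOX@3: {C,G,T} ∩ {G} = {G} (intersection, +0)
UY@3: {A} ∪ {C} = {A,C} (union, +1)
FMOUXY@3: {G} ∪ {A,C} = {A,C,G} (union, +1)
FX@4: {C} ∪ {G} = {C,G} (union, +1)
FMX@4: {C,G} ∩ {G} = {G} (intersection, +0)
FMOX@4: {G} ∩ {G} = {G} (intersection, +0)
UY@4: {T} ∪ {G} = {G,T} (union, +1)
FMOUXY@4: {G} ∩ {G,T} = {G} (intersection, +0)
FX@5: {C} ∪ {A} = {A,C} (union, +1)
FMX@5: {A,C} ∪ {G} = {A,C,G} (union, +1)
FMOX@5: {A,C,G} ∩ {G} = {G} (intersection, +0)
UY@5: {G} ∩ {G} = {G} (intersection, +0)
FMOUXY@5: {G} ∩ {G} = {G} (intersection, +0)
per-site changes: [2, 3, 1, 4, 2, 2]; total = 14

14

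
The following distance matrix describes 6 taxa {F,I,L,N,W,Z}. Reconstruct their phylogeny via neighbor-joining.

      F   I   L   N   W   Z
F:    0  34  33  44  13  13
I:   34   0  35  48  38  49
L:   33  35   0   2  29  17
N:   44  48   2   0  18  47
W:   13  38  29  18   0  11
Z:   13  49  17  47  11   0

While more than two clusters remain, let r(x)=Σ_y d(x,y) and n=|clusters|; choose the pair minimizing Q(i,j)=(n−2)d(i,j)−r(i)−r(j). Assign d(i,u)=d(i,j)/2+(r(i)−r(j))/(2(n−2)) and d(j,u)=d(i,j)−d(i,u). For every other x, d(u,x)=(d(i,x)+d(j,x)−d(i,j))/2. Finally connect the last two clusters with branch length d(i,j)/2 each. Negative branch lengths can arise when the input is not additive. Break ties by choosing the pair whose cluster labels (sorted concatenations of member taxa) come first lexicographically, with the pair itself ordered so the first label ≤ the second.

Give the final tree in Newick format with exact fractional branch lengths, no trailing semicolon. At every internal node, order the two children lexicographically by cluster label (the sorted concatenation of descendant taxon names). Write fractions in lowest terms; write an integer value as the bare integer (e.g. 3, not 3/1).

iteration 1: select L,N (d=2, Q=-267); attach at lengths (-35/8, 51/8); label the merged cluster LN
  updated: d(F,LN)=75/2, d(I,LN)=81/2, d(LN,W)=45/2, d(LN,Z)=31
iteration 2: select I,LN (d=81/2, Q=-343/2); attach at lengths (101/4, 61/4); label the merged cluster ILN
  updated: d(F,ILN)=31/2, d(ILN,W)=10, d(ILN,Z)=79/4
iteration 3: select F,Z (d=13, Q=-237/4); attach at lengths (95/16, 113/16); label the merged cluster FZ
  updated: d(FZ,ILN)=89/8, d(FZ,W)=11/2
iteration 4: select FZ,ILN (d=89/8, Q=-213/8); attach at lengths (53/16, 125/16); label the merged cluster FILNZ
  updated: d(FILNZ,W)=35/16
iteration 5: select FILNZ,W (d=35/16); attach at lengths (35/32, 35/32); label the merged cluster FILNWZ
final tree: (((F:95/16,Z:113/16):53/16,(I:101/4,(L:-35/8,N:51/8):61/4):125/16):35/32,W:35/32)
total length: 1101/16

(((F:95/16,Z:113/16):53/16,(I:101/4,(L:-35/8,N:51/8):61/4):125/16):35/32,W:35/32)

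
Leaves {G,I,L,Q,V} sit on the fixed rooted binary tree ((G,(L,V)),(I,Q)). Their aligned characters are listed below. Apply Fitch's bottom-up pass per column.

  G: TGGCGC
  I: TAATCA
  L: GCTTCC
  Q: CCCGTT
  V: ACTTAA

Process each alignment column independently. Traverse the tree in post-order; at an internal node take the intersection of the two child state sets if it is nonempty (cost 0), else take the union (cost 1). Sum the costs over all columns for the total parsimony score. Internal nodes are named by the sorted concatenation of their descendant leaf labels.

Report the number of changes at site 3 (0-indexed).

[col 0] LV: children L:{G}, V:{A} ∪→ {A,G}; cost 1
[col 0] GLV: children G:{T}, LV:{A,G} ∪→ {A,G,T}; cost 1
[col 0] IQ: children I:{T}, Q:{C} ∪→ {C,T}; cost 1
[col 0] GILQV: children GLV:{A,G,T}, IQ:{C,T} ∩→ {T}; cost 0
[col 1] LV: children L:{C}, V:{C} ∩→ {C}; cost 0
[col 1] GLV: children G:{G}, LV:{C} ∪→ {C,G}; cost 1
[col 1] IQ: children I:{A}, Q:{C} ∪→ {A,C}; cost 1
[col 1] GILQV: children GLV:{C,G}, IQ:{A,C} ∩→ {C}; cost 0
[col 2] LV: children L:{T}, V:{T} ∩→ {T}; cost 0
[col 2] GLV: children G:{G}, LV:{T} ∪→ {G,T}; cost 1
[col 2] IQ: children I:{A}, Q:{C} ∪→ {A,C}; cost 1
[col 2] GILQV: children GLV:{G,T}, IQ:{A,C} ∪→ {A,C,G,T}; cost 1
[col 3] LV: children L:{T}, V:{T} ∩→ {T}; cost 0
[col 3] GLV: children G:{C}, LV:{T} ∪→ {C,T}; cost 1
[col 3] IQ: children I:{T}, Q:{G} ∪→ {G,T}; cost 1
[col 3] GILQV: children GLV:{C,T}, IQ:{G,T} ∩→ {T}; cost 0
[col 4] LV: children L:{C}, V:{A} ∪→ {A,C}; cost 1
[col 4] GLV: children G:{G}, LV:{A,C} ∪→ {A,C,G}; cost 1
[col 4] IQ: children I:{C}, Q:{T} ∪→ {C,T}; cost 1
[col 4] GILQV: children GLV:{A,C,G}, IQ:{C,T} ∩→ {C}; cost 0
[col 5] LV: children L:{C}, V:{A} ∪→ {A,C}; cost 1
[col 5] GLV: children G:{C}, LV:{A,C} ∩→ {C}; cost 0
[col 5] IQ: children I:{A}, Q:{T} ∪→ {A,T}; cost 1
[col 5] GILQV: children GLV:{C}, IQ:{A,T} ∪→ {A,C,T}; cost 1
per-site changes: [3, 2, 3, 2, 3, 3]; total = 16

2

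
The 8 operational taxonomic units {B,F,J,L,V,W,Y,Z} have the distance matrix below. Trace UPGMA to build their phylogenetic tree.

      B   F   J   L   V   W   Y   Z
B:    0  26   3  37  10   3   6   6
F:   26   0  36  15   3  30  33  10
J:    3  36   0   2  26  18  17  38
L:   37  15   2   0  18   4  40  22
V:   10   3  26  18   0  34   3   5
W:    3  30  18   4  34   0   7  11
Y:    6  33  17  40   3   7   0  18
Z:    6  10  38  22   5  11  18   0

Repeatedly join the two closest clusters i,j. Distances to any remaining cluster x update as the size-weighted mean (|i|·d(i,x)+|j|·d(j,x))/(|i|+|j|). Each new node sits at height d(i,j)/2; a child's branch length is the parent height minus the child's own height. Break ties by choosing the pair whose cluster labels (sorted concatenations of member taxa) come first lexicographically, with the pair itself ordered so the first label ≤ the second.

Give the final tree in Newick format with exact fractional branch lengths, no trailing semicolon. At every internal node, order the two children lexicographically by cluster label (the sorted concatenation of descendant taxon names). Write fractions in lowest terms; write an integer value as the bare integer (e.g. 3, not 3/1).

iteration 1: select J,L (d=2); attach at lengths (1, 1); label the merged cluster JL
  updated: d(B,JL)=20, d(F,JL)=51/2, d(JL,V)=22, d(JL,W)=11, d(JL,Y)=57/2, d(JL,Z)=30
iteration 2: select B,W (d=3); attach at lengths (3/2, 3/2); label the merged cluster BW
  updated: d(BW,F)=28, d(BW,JL)=31/2, d(BW,V)=22, d(BW,Y)=13/2, d(BW,Z)=17/2
iteration 3: select F,V (d=3); attach at lengths (3/2, 3/2); label the merged cluster FV
  updated: d(BW,FV)=25, d(FV,JL)=95/4, d(FV,Y)=18, d(FV,Z)=15/2
iteration 4: select BW,Y (d=13/2); attach at lengths (7/4, 13/4); label the merged cluster BWY
  updated: d(BWY,FV)=68/3, d(BWY,JL)=119/6, d(BWY,Z)=35/3
iteration 5: select FV,Z (d=15/2); attach at lengths (9/4, 15/4); label the merged cluster FVZ
  updated: d(BWY,FVZ)=19, d(FVZ,JL)=155/6
iteration 6: select BWY,FVZ (d=19); attach at lengths (25/4, 23/4); label the merged cluster BFVWYZ
  updated: d(BFVWYZ,JL)=137/6
iteration 7: select BFVWYZ,JL (d=137/6); attach at lengths (23/12, 125/12); label the merged cluster BFJLVWYZ
final tree: ((((B:3/2,W:3/2):7/4,Y:13/4):25/4,((F:3/2,V:3/2):9/4,Z:15/4):23/4):23/12,(J:1,L:1):125/12)
total length: 130/3

((((B:3/2,W:3/2):7/4,Y:13/4):25/4,((F:3/2,V:3/2):9/4,Z:15/4):23/4):23/12,(J:1,L:1):125/12)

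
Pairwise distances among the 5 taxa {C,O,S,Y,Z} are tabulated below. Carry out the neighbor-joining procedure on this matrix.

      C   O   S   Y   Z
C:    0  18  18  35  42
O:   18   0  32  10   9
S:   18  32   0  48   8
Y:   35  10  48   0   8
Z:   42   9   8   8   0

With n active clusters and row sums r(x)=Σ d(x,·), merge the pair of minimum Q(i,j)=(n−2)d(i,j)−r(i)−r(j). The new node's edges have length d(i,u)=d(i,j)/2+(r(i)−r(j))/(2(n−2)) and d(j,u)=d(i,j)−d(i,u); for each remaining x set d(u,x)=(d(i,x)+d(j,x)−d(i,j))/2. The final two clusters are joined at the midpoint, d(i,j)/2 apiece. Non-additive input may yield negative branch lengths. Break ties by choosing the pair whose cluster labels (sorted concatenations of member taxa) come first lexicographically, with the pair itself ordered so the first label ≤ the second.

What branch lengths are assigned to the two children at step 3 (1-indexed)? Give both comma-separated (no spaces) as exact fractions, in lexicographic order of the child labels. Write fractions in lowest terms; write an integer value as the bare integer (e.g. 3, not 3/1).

39/8,67/8

1. join C+S (d=18, Q=-165) ⇒ CS; edges |C|=61/6, |S|=47/6
  updated: d(CS,O)=16, d(CS,Y)=65/2, d(CS,Z)=16
2. join CS+O (d=16, Q=-135/2) ⇒ COS; edges |CS|=123/8, |O|=5/8
  updated: d(COS,Y)=53/4, d(COS,Z)=9/2
3. join COS+Y (d=53/4, Q=-103/4) ⇒ COSY; edges |COS|=39/8, |Y|=67/8
  updated: d(COSY,Z)=-3/8
4. join COSY+Z (d=-3/8) ⇒ COSYZ; edges |COSY|=-3/16, |Z|=-3/16
final tree: ((((C:61/6,S:47/6):123/8,O:5/8):39/8,Y:67/8):-3/16,Z:-3/16)
total length: 375/8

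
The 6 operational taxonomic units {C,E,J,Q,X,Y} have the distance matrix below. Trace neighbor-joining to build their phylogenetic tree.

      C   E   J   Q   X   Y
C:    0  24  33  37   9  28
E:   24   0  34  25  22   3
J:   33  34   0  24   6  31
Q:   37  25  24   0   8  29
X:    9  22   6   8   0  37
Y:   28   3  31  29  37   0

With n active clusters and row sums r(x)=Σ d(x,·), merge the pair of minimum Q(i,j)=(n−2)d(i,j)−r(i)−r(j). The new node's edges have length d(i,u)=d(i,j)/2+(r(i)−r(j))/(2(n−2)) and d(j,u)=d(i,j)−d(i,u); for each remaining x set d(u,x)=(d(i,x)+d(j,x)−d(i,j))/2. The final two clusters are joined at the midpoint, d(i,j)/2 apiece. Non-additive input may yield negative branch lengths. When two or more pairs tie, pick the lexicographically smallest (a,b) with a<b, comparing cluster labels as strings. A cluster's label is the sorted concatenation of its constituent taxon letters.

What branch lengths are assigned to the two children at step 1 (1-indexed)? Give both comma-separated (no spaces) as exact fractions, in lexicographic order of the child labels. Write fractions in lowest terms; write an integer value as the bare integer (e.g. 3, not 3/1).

iteration 1: select E,Y (d=3, Q=-224); attach at lengths (-1, 4); label the merged cluster EY
  updated: d(C,EY)=49/2, d(EY,J)=31, d(EY,Q)=51/2, d(EY,X)=28
iteration 2: select C,EY (d=49/2, Q=-139); attach at lengths (34/3, 79/6); label the merged cluster CEY
  updated: d(CEY,J)=79/4, d(CEY,Q)=19, d(CEY,X)=25/4
iteration 3: select CEY,Q (d=19, Q=-58); attach at lengths (8, 11); label the merged cluster CEQY
  updated: d(CEQY,J)=99/8, d(CEQY,X)=-19/8
iteration 4: select CEQY,J (d=99/8, Q=-16); attach at lengths (2, 83/8); label the merged cluster CEJQY
  updated: d(CEJQY,X)=-35/8
iteration 5: select CEJQY,X (d=-35/8); attach at lengths (-35/16, -35/16); label the merged cluster CEJQXY
final tree: ((((C:34/3,(E:-1,Y:4):79/6):8,Q:11):2,J:83/8):-35/16,X:-35/16)
total length: 109/2

-1,4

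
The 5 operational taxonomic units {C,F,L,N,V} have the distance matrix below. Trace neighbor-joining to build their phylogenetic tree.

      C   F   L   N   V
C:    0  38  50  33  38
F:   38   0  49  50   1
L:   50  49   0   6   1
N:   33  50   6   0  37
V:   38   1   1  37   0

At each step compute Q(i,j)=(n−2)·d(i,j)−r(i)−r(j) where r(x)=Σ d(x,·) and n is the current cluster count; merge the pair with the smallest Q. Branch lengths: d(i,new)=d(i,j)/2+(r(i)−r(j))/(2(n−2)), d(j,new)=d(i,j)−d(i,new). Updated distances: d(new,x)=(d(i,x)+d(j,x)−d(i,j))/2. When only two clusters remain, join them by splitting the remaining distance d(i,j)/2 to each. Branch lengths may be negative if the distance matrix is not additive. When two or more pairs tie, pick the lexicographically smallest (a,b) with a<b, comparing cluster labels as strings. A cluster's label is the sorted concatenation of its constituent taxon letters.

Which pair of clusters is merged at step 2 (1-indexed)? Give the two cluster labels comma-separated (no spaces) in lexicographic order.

C,LN

step 1: merge (L,N) at d=6, Q=-214; branch lengths L→-1/3, N→19/3; new cluster LN
  updated: d(C,LN)=77/2, d(F,LN)=93/2, d(LN,V)=16
step 2: merge (C,LN) at d=77/2, Q=-277/2; branch lengths C→181/8, LN→127/8; new cluster CLN
  updated: d(CLN,F)=23, d(CLN,V)=31/4
step 3: merge (CLN,F) at d=23, Q=-127/4; branch lengths CLN→119/8, F→65/8; new cluster CFLN
  updated: d(CFLN,V)=-57/8
step 4: merge (CFLN,V) at d=-57/8; branch lengths CFLN→-57/16, V→-57/16; new cluster CFLNV
final tree: (((C:181/8,(L:-1/3,N:19/3):127/8):119/8,F:65/8):-57/16,V:-57/16)
total length: 483/8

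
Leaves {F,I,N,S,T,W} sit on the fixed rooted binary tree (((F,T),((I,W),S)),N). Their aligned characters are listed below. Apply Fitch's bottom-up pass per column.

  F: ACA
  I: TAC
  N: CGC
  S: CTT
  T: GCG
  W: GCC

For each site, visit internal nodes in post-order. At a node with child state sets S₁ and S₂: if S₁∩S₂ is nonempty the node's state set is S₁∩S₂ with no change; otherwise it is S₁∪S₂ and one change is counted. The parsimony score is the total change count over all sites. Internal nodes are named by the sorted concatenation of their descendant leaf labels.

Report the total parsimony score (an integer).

FT@0: {A} ∪ {G} = {A,G} (union, +1)
IW@0: {T} ∪ {G} = {G,T} (union, +1)
ISW@0: {G,T} ∪ {C} = {C,G,T} (union, +1)
FISTW@0: {A,G} ∩ {C,G,T} = {G} (intersection, +0)
FINSTW@0: {G} ∪ {C} = {C,G} (union, +1)
FT@1: {C} ∩ {C} = {C} (intersection, +0)
IW@1: {A} ∪ {C} = {A,C} (union, +1)
ISW@1: {A,C} ∪ {T} = {A,C,T} (union, +1)
FISTW@1: {C} ∩ {A,C,T} = {C} (intersection, +0)
FINSTW@1: {C} ∪ {G} = {C,G} (union, +1)
FT@2: {A} ∪ {G} = {A,G} (union, +1)
IW@2: {C} ∩ {C} = {C} (intersection, +0)
ISW@2: {C} ∪ {T} = {C,T} (union, +1)
FISTW@2: {A,G} ∪ {C,T} = {A,C,G,T} (union, +1)
FINSTW@2: {A,C,G,T} ∩ {C} = {C} (intersection, +0)
per-site changes: [4, 3, 3]; total = 10

10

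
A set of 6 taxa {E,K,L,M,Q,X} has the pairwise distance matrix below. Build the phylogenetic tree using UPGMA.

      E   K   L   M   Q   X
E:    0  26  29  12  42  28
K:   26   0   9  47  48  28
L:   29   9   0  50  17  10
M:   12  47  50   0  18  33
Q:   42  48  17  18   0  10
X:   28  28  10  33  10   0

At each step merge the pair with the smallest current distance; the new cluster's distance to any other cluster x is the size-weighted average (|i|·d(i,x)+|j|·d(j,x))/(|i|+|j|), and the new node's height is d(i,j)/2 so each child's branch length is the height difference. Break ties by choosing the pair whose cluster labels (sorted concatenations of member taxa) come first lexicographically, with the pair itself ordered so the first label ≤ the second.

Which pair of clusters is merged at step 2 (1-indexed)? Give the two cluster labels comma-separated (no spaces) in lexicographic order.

iteration 1: select K,L (d=9); attach at lengths (9/2, 9/2); label the merged cluster KL
  updated: d(E,KL)=55/2, d(KL,M)=97/2, d(KL,Q)=65/2, d(KL,X)=19
iteration 2: select Q,X (d=10); attach at lengths (5, 5); label the merged cluster QX
  updated: d(E,QX)=35, d(KL,QX)=103/4, d(M,QX)=51/2
iteration 3: select E,M (d=12); attach at lengths (6, 6); label the merged cluster EM
  updated: d(EM,KL)=38, d(EM,QX)=121/4
iteration 4: select KL,QX (d=103/4); attach at lengths (67/8, 63/8); label the merged cluster KLQX
  updated: d(EM,KLQX)=273/8
iteration 5: select EM,KLQX (d=273/8); attach at lengths (177/16, 67/16); label the merged cluster EKLMQX
final tree: ((E:6,M:6):177/16,((K:9/2,L:9/2):67/8,(Q:5,X:5):63/8):67/16)
total length: 125/2

Q,X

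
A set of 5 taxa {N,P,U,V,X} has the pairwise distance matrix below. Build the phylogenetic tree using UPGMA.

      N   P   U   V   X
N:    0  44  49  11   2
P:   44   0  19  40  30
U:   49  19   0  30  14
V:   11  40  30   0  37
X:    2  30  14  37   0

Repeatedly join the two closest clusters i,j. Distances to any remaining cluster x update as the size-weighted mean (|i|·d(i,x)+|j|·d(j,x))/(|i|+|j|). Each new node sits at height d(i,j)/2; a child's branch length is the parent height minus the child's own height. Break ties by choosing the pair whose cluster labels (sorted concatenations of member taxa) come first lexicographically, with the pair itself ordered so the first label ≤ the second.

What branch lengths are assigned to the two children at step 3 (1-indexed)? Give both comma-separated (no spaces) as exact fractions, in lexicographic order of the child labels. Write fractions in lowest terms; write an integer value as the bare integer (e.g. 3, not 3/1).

iteration 1: select N,X (d=2); attach at lengths (1, 1); label the merged cluster NX
  updated: d(NX,P)=37, d(NX,U)=63/2, d(NX,V)=24
iteration 2: select P,U (d=19); attach at lengths (19/2, 19/2); label the merged cluster PU
  updated: d(NX,PU)=137/4, d(PU,V)=35
iteration 3: select NX,V (d=24); attach at lengths (11, 12); label the merged cluster NVX
  updated: d(NVX,PU)=69/2
iteration 4: select NVX,PU (d=69/2); attach at lengths (21/4, 31/4); label the merged cluster NPUVX
final tree: (((N:1,X:1):11,V:12):21/4,(P:19/2,U:19/2):31/4)
total length: 57

11,12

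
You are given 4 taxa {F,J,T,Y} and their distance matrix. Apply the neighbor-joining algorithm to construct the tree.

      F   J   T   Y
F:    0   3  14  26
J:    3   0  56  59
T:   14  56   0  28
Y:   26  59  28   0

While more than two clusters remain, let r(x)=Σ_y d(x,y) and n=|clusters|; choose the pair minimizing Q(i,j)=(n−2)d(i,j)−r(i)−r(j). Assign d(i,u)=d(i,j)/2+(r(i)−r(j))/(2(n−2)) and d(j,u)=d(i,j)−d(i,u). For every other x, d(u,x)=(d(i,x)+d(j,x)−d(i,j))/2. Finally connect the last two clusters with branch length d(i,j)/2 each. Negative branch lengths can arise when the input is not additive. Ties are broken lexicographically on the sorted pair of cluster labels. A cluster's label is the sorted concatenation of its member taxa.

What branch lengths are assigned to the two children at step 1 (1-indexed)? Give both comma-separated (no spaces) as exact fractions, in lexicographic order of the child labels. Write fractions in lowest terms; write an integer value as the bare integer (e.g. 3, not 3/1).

-69/4,81/4

step 1: merge (F,J) at d=3, Q=-155; branch lengths F→-69/4, J→81/4; new cluster FJ
  updated: d(FJ,T)=67/2, d(FJ,Y)=41
step 2: merge (FJ,T) at d=67/2, Q=-205/2; branch lengths FJ→93/4, T→41/4; new cluster FJT
  updated: d(FJT,Y)=71/4
step 3: merge (FJT,Y) at d=71/4; branch lengths FJT→71/8, Y→71/8; new cluster FJTY
final tree: (((F:-69/4,J:81/4):93/4,T:41/4):71/8,Y:71/8)
total length: 217/4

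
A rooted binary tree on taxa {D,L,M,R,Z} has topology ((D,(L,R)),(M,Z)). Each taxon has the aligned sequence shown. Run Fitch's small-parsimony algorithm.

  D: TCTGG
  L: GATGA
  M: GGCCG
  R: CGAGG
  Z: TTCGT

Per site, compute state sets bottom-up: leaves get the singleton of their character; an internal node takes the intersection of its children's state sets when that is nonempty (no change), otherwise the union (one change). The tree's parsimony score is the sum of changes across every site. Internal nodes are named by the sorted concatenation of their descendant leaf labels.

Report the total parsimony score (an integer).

LR@0: {G} ∪ {C} = {C,G} (union, +1)
DLR@0: {T} ∪ {C,G} = {C,G,T} (union, +1)
MZ@0: {G} ∪ {T} = {G,T} (union, +1)
DLMRZ@0: {C,G,T} ∩ {G,T} = {G,T} (intersection, +0)
LR@1: {A} ∪ {G} = {A,G} (union, +1)
DLR@1: {C} ∪ {A,G} = {A,C,G} (union, +1)
MZ@1: {G} ∪ {T} = {G,T} (union, +1)
DLMRZ@1: {A,C,G} ∩ {G,T} = {G} (intersection, +0)
LR@2: {T} ∪ {A} = {A,T} (union, +1)
DLR@2: {T} ∩ {A,T} = {T} (intersection, +0)
MZ@2: {C} ∩ {C} = {C} (intersection, +0)
DLMRZ@2: {T} ∪ {C} = {C,T} (union, +1)
LR@3: {G} ∩ {G} = {G} (intersection, +0)
DLR@3: {G} ∩ {G} = {G} (intersection, +0)
MZ@3: {C} ∪ {G} = {C,G} (union, +1)
DLMRZ@3: {G} ∩ {C,G} = {G} (intersection, +0)
LR@4: {A} ∪ {G} = {A,G} (union, +1)
DLR@4: {G} ∩ {A,G} = {G} (intersection, +0)
MZ@4: {G} ∪ {T} = {G,T} (union, +1)
DLMRZ@4: {G} ∩ {G,T} = {G} (intersection, +0)
per-site changes: [3, 3, 2, 1, 2]; total = 11

11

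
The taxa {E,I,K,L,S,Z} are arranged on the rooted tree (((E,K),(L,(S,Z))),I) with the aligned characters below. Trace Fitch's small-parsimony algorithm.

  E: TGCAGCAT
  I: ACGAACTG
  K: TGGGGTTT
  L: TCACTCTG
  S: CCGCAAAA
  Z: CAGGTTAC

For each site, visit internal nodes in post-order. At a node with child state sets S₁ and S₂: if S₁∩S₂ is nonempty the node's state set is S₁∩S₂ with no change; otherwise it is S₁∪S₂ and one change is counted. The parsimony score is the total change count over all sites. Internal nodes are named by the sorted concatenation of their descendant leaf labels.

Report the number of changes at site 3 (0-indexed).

EK@0: {T} ∩ {T} = {T} (intersection, +0)
SZ@0: {C} ∩ {C} = {C} (intersection, +0)
LSZ@0: {T} ∪ {C} = {C,T} (union, +1)
EKLSZ@0: {T} ∩ {C,T} = {T} (intersection, +0)
EIKLSZ@0: {T} ∪ {A} = {A,T} (union, +1)
EK@1: {G} ∩ {G} = {G} (intersection, +0)
SZ@1: {C} ∪ {A} = {A,C} (union, +1)
LSZ@1: {C} ∩ {A,C} = {C} (intersection, +0)
EKLSZ@1: {G} ∪ {C} = {C,G} (union, +1)
EIKLSZ@1: {C,G} ∩ {C} = {C} (intersection, +0)
EK@2: {C} ∪ {G} = {C,G} (union, +1)
SZ@2: {G} ∩ {G} = {G} (intersection, +0)
LSZ@2: {A} ∪ {G} = {A,G} (union, +1)
EKLSZ@2: {C,G} ∩ {A,G} = {G} (intersection, +0)
EIKLSZ@2: {G} ∩ {G} = {G} (intersection, +0)
EK@3: {A} ∪ {G} = {A,G} (union, +1)
SZ@3: {C} ∪ {G} = {C,G} (union, +1)
LSZ@3: {C} ∩ {C,G} = {C} (intersection, +0)
EKLSZ@3: {A,G} ∪ {C} = {A,C,G} (union, +1)
EIKLSZ@3: {A,C,G} ∩ {A} = {A} (intersection, +0)
EK@4: {G} ∩ {G} = {G} (intersection, +0)
SZ@4: {A} ∪ {T} = {A,T} (union, +1)
LSZ@4: {T} ∩ {A,T} = {T} (intersection, +0)
EKLSZ@4: {G} ∪ {T} = {G,T} (union, +1)
EIKLSZ@4: {G,T} ∪ {A} = {A,G,T} (union, +1)
EK@5: {C} ∪ {T} = {C,T} (union, +1)
SZ@5: {A} ∪ {T} = {A,T} (union, +1)
LSZ@5: {C} ∪ {A,T} = {A,C,T} (union, +1)
EKLSZ@5: {C,T} ∩ {A,C,T} = {C,T} (intersection, +0)
EIKLSZ@5: {C,T} ∩ {C} = {C} (intersection, +0)
EK@6: {A} ∪ {T} = {A,T} (union, +1)
SZ@6: {A} ∩ {A} = {A} (intersection, +0)
LSZ@6: {T} ∪ {A} = {A,T} (union, +1)
EKLSZ@6: {A,T} ∩ {A,T} = {A,T} (intersection, +0)
EIKLSZ@6: {A,T} ∩ {T} = {T} (intersection, +0)
EK@7: {T} ∩ {T} = {T} (intersection, +0)
SZ@7: {A} ∪ {C} = {A,C} (union, +1)
LSZ@7: {G} ∪ {A,C} = {A,C,G} (union, +1)
EKLSZ@7: {T} ∪ {A,C,G} = {A,C,G,T} (union, +1)
EIKLSZ@7: {A,C,G,T} ∩ {G} = {G} (intersection, +0)
per-site changes: [2, 2, 2, 3, 3, 3, 2, 3]; total = 20

3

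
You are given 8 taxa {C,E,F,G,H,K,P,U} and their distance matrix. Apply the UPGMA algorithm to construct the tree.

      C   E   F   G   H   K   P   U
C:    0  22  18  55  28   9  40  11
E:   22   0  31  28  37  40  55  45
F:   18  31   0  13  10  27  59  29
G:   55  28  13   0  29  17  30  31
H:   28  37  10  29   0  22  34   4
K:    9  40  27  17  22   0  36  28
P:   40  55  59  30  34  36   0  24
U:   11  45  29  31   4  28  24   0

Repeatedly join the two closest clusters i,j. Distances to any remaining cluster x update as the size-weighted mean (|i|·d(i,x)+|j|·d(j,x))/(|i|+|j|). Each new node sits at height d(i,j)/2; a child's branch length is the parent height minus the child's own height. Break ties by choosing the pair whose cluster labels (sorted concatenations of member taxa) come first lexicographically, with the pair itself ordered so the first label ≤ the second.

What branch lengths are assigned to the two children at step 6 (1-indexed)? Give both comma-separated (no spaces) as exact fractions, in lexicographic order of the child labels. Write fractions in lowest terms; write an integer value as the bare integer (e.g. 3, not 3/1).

1. join H+U (d=4) ⇒ HU; edges |H|=2, |U|=2
  updated: d(C,HU)=39/2, d(E,HU)=41, d(F,HU)=39/2, d(G,HU)=30, d(HU,K)=25, d(HU,P)=29
2. join C+K (d=9) ⇒ CK; edges |C|=9/2, |K|=9/2
  updated: d(CK,E)=31, d(CK,F)=45/2, d(CK,G)=36, d(CK,HU)=89/4, d(CK,P)=38
3. join F+G (d=13) ⇒ FG; edges |F|=13/2, |G|=13/2
  updated: d(CK,FG)=117/4, d(E,FG)=59/2, d(FG,HU)=99/4, d(FG,P)=89/2
4. join CK+HU (d=89/4) ⇒ CHKU; edges |CK|=53/8, |HU|=73/8
  updated: d(CHKU,E)=36, d(CHKU,FG)=27, d(CHKU,P)=67/2
5. join CHKU+FG (d=27) ⇒ CFGHKU; edges |CHKU|=19/8, |FG|=7
  updated: d(CFGHKU,E)=203/6, d(CFGHKU,P)=223/6
6. join CFGHKU+E (d=203/6) ⇒ CEFGHKU; edges |CFGHKU|=41/12, |E|=203/12
  updated: d(CEFGHKU,P)=278/7
7. join CEFGHKU+P (d=278/7) ⇒ CEFGHKPU; edges |CEFGHKU|=247/84, |P|=139/7
final tree: (((((C:9/2,K:9/2):53/8,(H:2,U:2):73/8):19/8,(F:13/2,G:13/2):7):41/12,E:203/12):247/84,P:139/7)
total length: 15835/168

41/12,203/12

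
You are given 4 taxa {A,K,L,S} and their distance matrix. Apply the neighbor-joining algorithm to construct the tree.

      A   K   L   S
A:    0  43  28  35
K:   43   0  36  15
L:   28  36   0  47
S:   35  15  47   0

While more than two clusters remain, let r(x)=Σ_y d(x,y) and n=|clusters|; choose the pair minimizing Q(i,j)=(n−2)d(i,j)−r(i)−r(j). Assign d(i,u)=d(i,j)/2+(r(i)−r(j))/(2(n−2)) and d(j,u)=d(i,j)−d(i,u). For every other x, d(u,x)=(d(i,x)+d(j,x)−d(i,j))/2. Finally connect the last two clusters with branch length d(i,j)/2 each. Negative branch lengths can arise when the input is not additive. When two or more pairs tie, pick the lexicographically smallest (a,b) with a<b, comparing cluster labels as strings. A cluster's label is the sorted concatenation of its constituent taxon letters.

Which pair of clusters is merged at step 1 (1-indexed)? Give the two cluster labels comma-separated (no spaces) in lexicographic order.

A,L

step 1: merge (A,L) at d=28, Q=-161; branch lengths A→51/4, L→61/4; new cluster AL
  updated: d(AL,K)=51/2, d(AL,S)=27
step 2: merge (AL,K) at d=51/2, Q=-135/2; branch lengths AL→75/4, K→27/4; new cluster AKL
  updated: d(AKL,S)=33/4
step 3: merge (AKL,S) at d=33/4; branch lengths AKL→33/8, S→33/8; new cluster AKLS
final tree: (((A:51/4,L:61/4):75/4,K:27/4):33/8,S:33/8)
total length: 247/4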